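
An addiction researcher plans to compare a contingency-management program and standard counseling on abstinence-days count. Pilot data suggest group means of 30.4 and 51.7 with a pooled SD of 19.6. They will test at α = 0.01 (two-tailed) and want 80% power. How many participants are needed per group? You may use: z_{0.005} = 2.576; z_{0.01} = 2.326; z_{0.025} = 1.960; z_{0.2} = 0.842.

Cohen's d = |M₁ − M₂| / SD_pooled = |30.4 − 51.7| / 19.6 = 21.3 / 19.6 = 1.087.
For two independent groups with equal n: n = 2·((z_{α/2} + z_β) / d)².
z_{α/2} + z_β = 2.576 + 0.842 = 3.418.
n = 2 × (3.418 / 1.087)² = 2 × 3.144² = 2 × 9.89 = 19.8.
Round up to the next whole participant.

n = 20 per group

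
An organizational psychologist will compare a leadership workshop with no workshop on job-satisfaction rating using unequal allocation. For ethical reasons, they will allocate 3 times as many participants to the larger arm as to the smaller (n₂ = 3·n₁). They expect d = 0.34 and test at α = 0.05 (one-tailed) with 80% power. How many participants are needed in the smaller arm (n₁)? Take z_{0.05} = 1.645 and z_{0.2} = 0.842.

With allocation ratio k = n₂/n₁ = 3, Var(x̄₁−x̄₂) = σ²(1/n₁ + 1/(k·n₁)) = σ²·(k+1)/(k·n₁).
So n₁ = (1 + 1/k)·((z_{α} + z_β)/d)² = 1.333 × (2.487/0.34)².
n₁ = 1.333 × 53.50 = 71.3.
Round up: n₁ = 72, giving n₂ = 3 × 72 = 216.

n₁ = 72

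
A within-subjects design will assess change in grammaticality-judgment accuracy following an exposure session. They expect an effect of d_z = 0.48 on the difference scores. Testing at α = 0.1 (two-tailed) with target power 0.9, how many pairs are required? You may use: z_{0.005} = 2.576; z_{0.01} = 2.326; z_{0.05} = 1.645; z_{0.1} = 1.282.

For a paired (one-sample on differences) test: n = ((z_{α/2} + z_β) / d)².
z_{α/2} + z_β = 1.645 + 1.282 = 2.927.
n = (2.927 / 0.48)² = 6.098² = 37.18.
Round up.

n = 38 pairs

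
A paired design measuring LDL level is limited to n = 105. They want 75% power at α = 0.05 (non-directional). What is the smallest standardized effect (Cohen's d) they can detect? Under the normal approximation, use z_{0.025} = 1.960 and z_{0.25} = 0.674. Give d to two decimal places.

For a single sample (or paired design) of n = 105: d_min = (z_{α/2} + z_β)/√n.
z-sum = 1.960 + 0.674 = 2.634.
d_min = 2.634 / √105 = 2.634 / 10.247 = 0.257.

d_min ≈ 0.26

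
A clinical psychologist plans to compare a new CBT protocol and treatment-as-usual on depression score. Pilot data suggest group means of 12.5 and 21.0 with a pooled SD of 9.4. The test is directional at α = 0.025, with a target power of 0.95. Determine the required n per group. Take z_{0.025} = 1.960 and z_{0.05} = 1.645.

Cohen's d = |M₁ − M₂| / SD_pooled = |12.5 − 21.0| / 9.4 = 8.5 / 9.4 = 0.904.
For two independent groups with equal n: n = 2·((z_{α} + z_β) / d)².
z_{α} + z_β = 1.960 + 1.645 = 3.605.
n = 2 × (3.605 / 0.904)² = 2 × 3.988² = 2 × 15.90 = 31.8.
Round up to the next whole participant.

n = 32 per group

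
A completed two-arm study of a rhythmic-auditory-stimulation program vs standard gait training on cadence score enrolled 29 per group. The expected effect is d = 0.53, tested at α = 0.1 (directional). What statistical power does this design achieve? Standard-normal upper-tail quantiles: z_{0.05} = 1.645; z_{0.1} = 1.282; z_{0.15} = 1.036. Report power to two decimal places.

For two equal groups, power = Φ(d·√(n/2) − z_{α}).
d·√(n/2) = 0.53 × √(29/2) = 0.53 × 3.808 = 2.018.
z_β = 2.018 − 1.282 = 0.736.
Power = Φ(0.736) = 0.769.

power ≈ 0.77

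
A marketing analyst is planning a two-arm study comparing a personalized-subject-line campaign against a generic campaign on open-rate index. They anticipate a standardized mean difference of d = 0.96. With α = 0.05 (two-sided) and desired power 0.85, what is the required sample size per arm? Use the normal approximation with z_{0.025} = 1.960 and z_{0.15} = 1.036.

For two independent groups with equal n: n = 2·((z_{α/2} + z_β) / d)².
z_{α/2} + z_β = 1.960 + 1.036 = 2.996.
n = 2 × (2.996 / 0.96)² = 2 × 3.121² = 2 × 9.74 = 19.5.
Round up to the next whole participant.

n = 20 per group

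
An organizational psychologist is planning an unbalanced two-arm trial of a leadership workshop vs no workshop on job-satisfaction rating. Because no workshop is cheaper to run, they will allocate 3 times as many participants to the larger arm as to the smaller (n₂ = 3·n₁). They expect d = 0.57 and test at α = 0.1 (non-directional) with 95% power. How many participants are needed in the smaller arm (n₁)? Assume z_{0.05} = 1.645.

n₁ = 45

With allocation ratio k = n₂/n₁ = 3, Var(x̄₁−x̄₂) = σ²(1/n₁ + 1/(k·n₁)) = σ²·(k+1)/(k·n₁).
So n₁ = (1 + 1/k)·((z_{α/2} + z_β)/d)² = 1.333 × (3.290/0.57)².
n₁ = 1.333 × 33.32 = 44.4.
Round up: n₁ = 45, giving n₂ = 3 × 45 = 135.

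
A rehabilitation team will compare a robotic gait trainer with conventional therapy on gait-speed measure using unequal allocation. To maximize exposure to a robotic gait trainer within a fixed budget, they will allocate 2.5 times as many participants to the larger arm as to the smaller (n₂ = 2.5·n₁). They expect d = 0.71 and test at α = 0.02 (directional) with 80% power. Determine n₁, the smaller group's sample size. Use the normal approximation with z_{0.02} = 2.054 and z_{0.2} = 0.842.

n₁ = 24

With allocation ratio k = n₂/n₁ = 2.5, Var(x̄₁−x̄₂) = σ²(1/n₁ + 1/(k·n₁)) = σ²·(k+1)/(k·n₁).
So n₁ = (1 + 1/k)·((z_{α} + z_β)/d)² = 1.400 × (2.896/0.71)².
n₁ = 1.400 × 16.64 = 23.3.
Round up: n₁ = 24, giving n₂ = 2.5 × 24 = 60.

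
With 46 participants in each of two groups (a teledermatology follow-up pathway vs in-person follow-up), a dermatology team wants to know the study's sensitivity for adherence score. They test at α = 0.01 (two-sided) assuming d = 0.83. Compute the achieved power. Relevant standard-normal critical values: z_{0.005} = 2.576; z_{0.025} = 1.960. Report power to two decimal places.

For two equal groups, power = Φ(d·√(n/2) − z_{α/2}).
d·√(n/2) = 0.83 × √(46/2) = 0.83 × 4.796 = 3.981.
z_β = 3.981 − 2.576 = 1.405.
Power = Φ(1.405) = 0.920.

power ≈ 0.92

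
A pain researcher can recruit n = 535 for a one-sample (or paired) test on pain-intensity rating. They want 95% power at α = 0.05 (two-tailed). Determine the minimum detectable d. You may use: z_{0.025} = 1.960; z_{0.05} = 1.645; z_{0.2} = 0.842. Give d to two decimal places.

For a single sample (or paired design) of n = 535: d_min = (z_{α/2} + z_β)/√n.
z-sum = 1.960 + 1.645 = 3.605.
d_min = 3.605 / √535 = 3.605 / 23.130 = 0.156.

d_min ≈ 0.16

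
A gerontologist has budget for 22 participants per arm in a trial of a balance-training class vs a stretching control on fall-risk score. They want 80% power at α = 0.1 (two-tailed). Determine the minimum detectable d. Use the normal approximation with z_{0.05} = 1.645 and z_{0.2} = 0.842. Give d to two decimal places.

For two independent groups of n = 22 each: d_min = (z_{α/2} + z_β)·√(2/n).
z-sum = 1.645 + 0.842 = 2.487.
d_min = 2.487 × √(2/22) = 2.487 × 0.3015 = 0.750.

d_min ≈ 0.75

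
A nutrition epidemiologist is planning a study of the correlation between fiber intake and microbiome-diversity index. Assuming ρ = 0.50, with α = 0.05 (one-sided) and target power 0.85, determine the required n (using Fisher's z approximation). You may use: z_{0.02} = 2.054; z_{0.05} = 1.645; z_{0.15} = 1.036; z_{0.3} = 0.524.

Fisher's z: C = ½·ln((1+r)/(1−r)) = ½·ln(3.0000) = 0.5493.
n = ((z_{α} + z_β)/C)² + 3.
(1.645 + 1.036) / 0.5493 = 2.681 / 0.5493 = 4.881.
n = 4.881² + 3 = 23.82 + 3 = 26.8.
Round up.

n = 27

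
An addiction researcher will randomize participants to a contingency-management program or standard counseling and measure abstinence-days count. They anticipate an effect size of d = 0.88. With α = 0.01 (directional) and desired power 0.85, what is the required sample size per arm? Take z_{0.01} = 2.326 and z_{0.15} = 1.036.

n = 30 per group

For two independent groups with equal n: n = 2·((z_{α} + z_β) / d)².
z_{α} + z_β = 2.326 + 1.036 = 3.362.
n = 2 × (3.362 / 0.88)² = 2 × 3.820² = 2 × 14.60 = 29.2.
Round up to the next whole participant.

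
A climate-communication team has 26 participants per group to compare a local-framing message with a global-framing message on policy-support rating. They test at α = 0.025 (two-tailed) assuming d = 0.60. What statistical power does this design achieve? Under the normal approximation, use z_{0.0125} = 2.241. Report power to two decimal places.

power ≈ 0.47

For two equal groups, power = Φ(d·√(n/2) − z_{α/2}).
d·√(n/2) = 0.60 × √(26/2) = 0.60 × 3.606 = 2.163.
z_β = 2.163 − 2.241 = -0.078.
Power = Φ(-0.078) = 0.469.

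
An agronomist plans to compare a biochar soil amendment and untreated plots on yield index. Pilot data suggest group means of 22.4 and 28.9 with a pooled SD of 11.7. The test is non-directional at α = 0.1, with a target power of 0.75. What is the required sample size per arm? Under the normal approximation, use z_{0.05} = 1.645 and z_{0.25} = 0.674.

n = 35 per group

Cohen's d = |M₁ − M₂| / SD_pooled = |22.4 − 28.9| / 11.7 = 6.5 / 11.7 = 0.556.
For two independent groups with equal n: n = 2·((z_{α/2} + z_β) / d)².
z_{α/2} + z_β = 1.645 + 0.674 = 2.319.
n = 2 × (2.319 / 0.556)² = 2 × 4.171² = 2 × 17.40 = 34.8.
Round up to the next whole participant.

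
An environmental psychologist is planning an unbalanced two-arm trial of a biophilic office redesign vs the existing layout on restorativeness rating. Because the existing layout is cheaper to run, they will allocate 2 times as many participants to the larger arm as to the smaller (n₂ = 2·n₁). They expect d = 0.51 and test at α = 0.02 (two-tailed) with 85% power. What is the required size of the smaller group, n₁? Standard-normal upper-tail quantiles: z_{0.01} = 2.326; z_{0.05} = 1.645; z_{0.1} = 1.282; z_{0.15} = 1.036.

n₁ = 66

With allocation ratio k = n₂/n₁ = 2, Var(x̄₁−x̄₂) = σ²(1/n₁ + 1/(k·n₁)) = σ²·(k+1)/(k·n₁).
So n₁ = (1 + 1/k)·((z_{α/2} + z_β)/d)² = 1.500 × (3.362/0.51)².
n₁ = 1.500 × 43.46 = 65.2.
Round up: n₁ = 66, giving n₂ = 2 × 66 = 132.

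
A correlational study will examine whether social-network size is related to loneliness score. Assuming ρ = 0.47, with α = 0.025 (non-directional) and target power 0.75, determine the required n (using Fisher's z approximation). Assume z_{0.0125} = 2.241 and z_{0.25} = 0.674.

Fisher's z: C = ½·ln((1+r)/(1−r)) = ½·ln(2.7736) = 0.5101.
n = ((z_{α/2} + z_β)/C)² + 3.
(2.241 + 0.674) / 0.5101 = 2.915 / 0.5101 = 5.715.
n = 5.715² + 3 = 32.66 + 3 = 35.7.
Round up.

n = 36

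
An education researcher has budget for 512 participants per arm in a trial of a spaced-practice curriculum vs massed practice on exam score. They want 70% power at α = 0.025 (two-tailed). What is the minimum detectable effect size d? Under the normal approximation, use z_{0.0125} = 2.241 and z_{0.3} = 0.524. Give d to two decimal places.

For two independent groups of n = 512 each: d_min = (z_{α/2} + z_β)·√(2/n).
z-sum = 2.241 + 0.524 = 2.765.
d_min = 2.765 × √(2/512) = 2.765 × 0.0625 = 0.173.

d_min ≈ 0.17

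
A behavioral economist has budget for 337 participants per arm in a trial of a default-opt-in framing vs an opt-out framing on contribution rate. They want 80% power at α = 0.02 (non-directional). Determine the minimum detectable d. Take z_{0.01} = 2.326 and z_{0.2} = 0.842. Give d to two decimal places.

d_min ≈ 0.24

For two independent groups of n = 337 each: d_min = (z_{α/2} + z_β)·√(2/n).
z-sum = 2.326 + 0.842 = 3.168.
d_min = 3.168 × √(2/337) = 3.168 × 0.0770 = 0.244.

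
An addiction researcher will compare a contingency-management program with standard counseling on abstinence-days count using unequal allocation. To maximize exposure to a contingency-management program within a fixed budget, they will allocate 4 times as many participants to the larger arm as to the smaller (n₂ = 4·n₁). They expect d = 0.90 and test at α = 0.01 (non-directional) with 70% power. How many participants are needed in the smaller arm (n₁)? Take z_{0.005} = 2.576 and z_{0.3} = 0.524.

n₁ = 15

With allocation ratio k = n₂/n₁ = 4, Var(x̄₁−x̄₂) = σ²(1/n₁ + 1/(k·n₁)) = σ²·(k+1)/(k·n₁).
So n₁ = (1 + 1/k)·((z_{α/2} + z_β)/d)² = 1.250 × (3.100/0.90)².
n₁ = 1.250 × 11.86 = 14.8.
Round up: n₁ = 15, giving n₂ = 4 × 15 = 60.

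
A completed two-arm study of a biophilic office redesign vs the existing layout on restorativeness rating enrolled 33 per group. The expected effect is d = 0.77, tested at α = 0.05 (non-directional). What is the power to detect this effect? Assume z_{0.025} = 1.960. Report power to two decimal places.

For two equal groups, power = Φ(d·√(n/2) − z_{α/2}).
d·√(n/2) = 0.77 × √(33/2) = 0.77 × 4.062 = 3.128.
z_β = 3.128 − 1.960 = 1.168.
Power = Φ(1.168) = 0.879.

power ≈ 0.88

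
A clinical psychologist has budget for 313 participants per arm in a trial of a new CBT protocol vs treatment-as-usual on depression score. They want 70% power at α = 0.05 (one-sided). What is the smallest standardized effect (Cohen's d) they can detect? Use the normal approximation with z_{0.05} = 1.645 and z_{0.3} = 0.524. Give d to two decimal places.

d_min ≈ 0.17

For two independent groups of n = 313 each: d_min = (z_{α} + z_β)·√(2/n).
z-sum = 1.645 + 0.524 = 2.169.
d_min = 2.169 × √(2/313) = 2.169 × 0.0799 = 0.173.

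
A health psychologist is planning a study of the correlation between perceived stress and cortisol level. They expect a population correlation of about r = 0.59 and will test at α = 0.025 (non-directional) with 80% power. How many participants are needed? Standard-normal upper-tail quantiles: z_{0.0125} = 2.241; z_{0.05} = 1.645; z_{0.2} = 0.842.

n = 24

Fisher's z: C = ½·ln((1+r)/(1−r)) = ½·ln(3.8780) = 0.6777.
n = ((z_{α/2} + z_β)/C)² + 3.
(2.241 + 0.842) / 0.6777 = 3.083 / 0.6777 = 4.549.
n = 4.549² + 3 = 20.70 + 3 = 23.7.
Round up.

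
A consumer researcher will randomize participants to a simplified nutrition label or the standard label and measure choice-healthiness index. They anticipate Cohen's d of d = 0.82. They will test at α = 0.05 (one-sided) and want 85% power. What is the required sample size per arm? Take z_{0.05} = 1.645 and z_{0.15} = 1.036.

n = 22 per group

For two independent groups with equal n: n = 2·((z_{α} + z_β) / d)².
z_{α} + z_β = 1.645 + 1.036 = 2.681.
n = 2 × (2.681 / 0.82)² = 2 × 3.270² = 2 × 10.69 = 21.4.
Round up to the next whole participant.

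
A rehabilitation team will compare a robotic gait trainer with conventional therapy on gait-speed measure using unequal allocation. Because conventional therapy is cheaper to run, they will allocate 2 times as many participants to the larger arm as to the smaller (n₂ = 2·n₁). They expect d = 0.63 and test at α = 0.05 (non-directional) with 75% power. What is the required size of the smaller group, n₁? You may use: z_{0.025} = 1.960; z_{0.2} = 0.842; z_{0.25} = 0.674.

n₁ = 27

With allocation ratio k = n₂/n₁ = 2, Var(x̄₁−x̄₂) = σ²(1/n₁ + 1/(k·n₁)) = σ²·(k+1)/(k·n₁).
So n₁ = (1 + 1/k)·((z_{α/2} + z_β)/d)² = 1.500 × (2.634/0.63)².
n₁ = 1.500 × 17.48 = 26.2.
Round up: n₁ = 27, giving n₂ = 2 × 27 = 54.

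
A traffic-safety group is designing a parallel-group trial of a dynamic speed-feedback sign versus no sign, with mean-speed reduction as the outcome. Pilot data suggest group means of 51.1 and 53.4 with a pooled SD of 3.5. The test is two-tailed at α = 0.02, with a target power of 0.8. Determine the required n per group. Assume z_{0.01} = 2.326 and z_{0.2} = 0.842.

Cohen's d = |M₁ − M₂| / SD_pooled = |51.1 − 53.4| / 3.5 = 2.3 / 3.5 = 0.657.
For two independent groups with equal n: n = 2·((z_{α/2} + z_β) / d)².
z_{α/2} + z_β = 2.326 + 0.842 = 3.168.
n = 2 × (3.168 / 0.657)² = 2 × 4.822² = 2 × 23.25 = 46.5.
Round up to the next whole participant.

n = 47 per group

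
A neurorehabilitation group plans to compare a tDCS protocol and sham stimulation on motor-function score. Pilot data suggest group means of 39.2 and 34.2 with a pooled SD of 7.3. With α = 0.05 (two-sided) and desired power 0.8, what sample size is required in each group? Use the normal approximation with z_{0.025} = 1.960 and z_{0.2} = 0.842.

Cohen's d = |M₁ − M₂| / SD_pooled = |39.2 − 34.2| / 7.3 = 5.0 / 7.3 = 0.685.
For two independent groups with equal n: n = 2·((z_{α/2} + z_β) / d)².
z_{α/2} + z_β = 1.960 + 0.842 = 2.802.
n = 2 × (2.802 / 0.685)² = 2 × 4.091² = 2 × 16.73 = 33.5.
Round up to the next whole participant.

n = 34 per group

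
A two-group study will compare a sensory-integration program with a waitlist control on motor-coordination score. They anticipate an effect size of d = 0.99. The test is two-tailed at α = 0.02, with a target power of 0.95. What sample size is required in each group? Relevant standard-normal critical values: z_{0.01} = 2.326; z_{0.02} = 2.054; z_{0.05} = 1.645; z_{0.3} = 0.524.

For two independent groups with equal n: n = 2·((z_{α/2} + z_β) / d)².
z_{α/2} + z_β = 2.326 + 1.645 = 3.971.
n = 2 × (3.971 / 0.99)² = 2 × 4.011² = 2 × 16.09 = 32.2.
Round up to the next whole participant.

n = 33 per group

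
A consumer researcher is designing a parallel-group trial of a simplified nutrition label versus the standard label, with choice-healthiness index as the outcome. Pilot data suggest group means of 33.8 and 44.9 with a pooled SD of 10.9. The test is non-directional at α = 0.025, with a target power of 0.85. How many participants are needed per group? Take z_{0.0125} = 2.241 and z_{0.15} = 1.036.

Cohen's d = |M₁ − M₂| / SD_pooled = |33.8 − 44.9| / 10.9 = 11.1 / 10.9 = 1.018.
For two independent groups with equal n: n = 2·((z_{α/2} + z_β) / d)².
z_{α/2} + z_β = 2.241 + 1.036 = 3.277.
n = 2 × (3.277 / 1.018)² = 2 × 3.219² = 2 × 10.36 = 20.7.
Round up to the next whole participant.

n = 21 per group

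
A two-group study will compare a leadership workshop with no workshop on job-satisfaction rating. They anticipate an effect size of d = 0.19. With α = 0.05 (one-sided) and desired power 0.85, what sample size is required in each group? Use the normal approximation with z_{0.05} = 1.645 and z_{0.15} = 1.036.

n = 399 per group

For two independent groups with equal n: n = 2·((z_{α} + z_β) / d)².
z_{α} + z_β = 1.645 + 1.036 = 2.681.
n = 2 × (2.681 / 0.19)² = 2 × 14.111² = 2 × 199.11 = 398.2.
Round up to the next whole participant.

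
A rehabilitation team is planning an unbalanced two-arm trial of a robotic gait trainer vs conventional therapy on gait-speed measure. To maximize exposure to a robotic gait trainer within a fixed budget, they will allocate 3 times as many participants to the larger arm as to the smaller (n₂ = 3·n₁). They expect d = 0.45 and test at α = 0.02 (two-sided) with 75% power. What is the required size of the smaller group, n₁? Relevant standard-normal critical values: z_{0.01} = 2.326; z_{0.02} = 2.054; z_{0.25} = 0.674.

n₁ = 60

With allocation ratio k = n₂/n₁ = 3, Var(x̄₁−x̄₂) = σ²(1/n₁ + 1/(k·n₁)) = σ²·(k+1)/(k·n₁).
So n₁ = (1 + 1/k)·((z_{α/2} + z_β)/d)² = 1.333 × (3.000/0.45)².
n₁ = 1.333 × 44.44 = 59.3.
Round up: n₁ = 60, giving n₂ = 3 × 60 = 180.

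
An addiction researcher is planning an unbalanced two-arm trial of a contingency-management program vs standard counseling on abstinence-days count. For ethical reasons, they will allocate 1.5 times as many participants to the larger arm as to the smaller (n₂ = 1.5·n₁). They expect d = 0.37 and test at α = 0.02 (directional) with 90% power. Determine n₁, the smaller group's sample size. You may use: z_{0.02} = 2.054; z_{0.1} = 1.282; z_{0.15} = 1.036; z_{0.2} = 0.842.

n₁ = 136

With allocation ratio k = n₂/n₁ = 1.5, Var(x̄₁−x̄₂) = σ²(1/n₁ + 1/(k·n₁)) = σ²·(k+1)/(k·n₁).
So n₁ = (1 + 1/k)·((z_{α} + z_β)/d)² = 1.667 × (3.336/0.37)².
n₁ = 1.667 × 81.29 = 135.5.
Round up: n₁ = 136, giving n₂ = 1.5 × 136 = 204.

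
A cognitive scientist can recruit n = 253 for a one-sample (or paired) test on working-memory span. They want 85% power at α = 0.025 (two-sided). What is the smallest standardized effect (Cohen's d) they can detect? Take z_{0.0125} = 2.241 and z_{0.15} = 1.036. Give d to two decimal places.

For a single sample (or paired design) of n = 253: d_min = (z_{α/2} + z_β)/√n.
z-sum = 2.241 + 1.036 = 3.277.
d_min = 3.277 / √253 = 3.277 / 15.906 = 0.206.

d_min ≈ 0.21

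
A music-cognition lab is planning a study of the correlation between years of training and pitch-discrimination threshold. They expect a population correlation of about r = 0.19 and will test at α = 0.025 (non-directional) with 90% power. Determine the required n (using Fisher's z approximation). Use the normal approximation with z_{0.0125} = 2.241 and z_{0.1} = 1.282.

Fisher's z: C = ½·ln((1+r)/(1−r)) = ½·ln(1.4691) = 0.1923.
n = ((z_{α/2} + z_β)/C)² + 3.
(2.241 + 1.282) / 0.1923 = 3.523 / 0.1923 = 18.320.
n = 18.320² + 3 = 335.63 + 3 = 338.6.
Round up.

n = 339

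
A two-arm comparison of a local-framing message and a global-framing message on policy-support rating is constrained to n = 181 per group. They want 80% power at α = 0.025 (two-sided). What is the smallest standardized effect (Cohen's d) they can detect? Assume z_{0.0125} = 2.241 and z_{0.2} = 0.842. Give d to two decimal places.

d_min ≈ 0.32

For two independent groups of n = 181 each: d_min = (z_{α/2} + z_β)·√(2/n).
z-sum = 2.241 + 0.842 = 3.083.
d_min = 3.083 × √(2/181) = 3.083 × 0.1051 = 0.324.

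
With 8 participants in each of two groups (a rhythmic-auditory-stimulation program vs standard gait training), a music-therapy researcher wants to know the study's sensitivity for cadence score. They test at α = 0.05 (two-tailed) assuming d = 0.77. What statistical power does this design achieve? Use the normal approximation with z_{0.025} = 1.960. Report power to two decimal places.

For two equal groups, power = Φ(d·√(n/2) − z_{α/2}).
d·√(n/2) = 0.77 × √(8/2) = 0.77 × 2.000 = 1.540.
z_β = 1.540 − 1.960 = -0.420.
Power = Φ(-0.420) = 0.337.

power ≈ 0.34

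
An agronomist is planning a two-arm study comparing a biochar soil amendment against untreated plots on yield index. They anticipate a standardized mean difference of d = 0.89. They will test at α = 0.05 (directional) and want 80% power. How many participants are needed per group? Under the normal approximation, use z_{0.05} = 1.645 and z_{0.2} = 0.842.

For two independent groups with equal n: n = 2·((z_{α} + z_β) / d)².
z_{α} + z_β = 1.645 + 0.842 = 2.487.
n = 2 × (2.487 / 0.89)² = 2 × 2.794² = 2 × 7.81 = 15.6.
Round up to the next whole participant.

n = 16 per group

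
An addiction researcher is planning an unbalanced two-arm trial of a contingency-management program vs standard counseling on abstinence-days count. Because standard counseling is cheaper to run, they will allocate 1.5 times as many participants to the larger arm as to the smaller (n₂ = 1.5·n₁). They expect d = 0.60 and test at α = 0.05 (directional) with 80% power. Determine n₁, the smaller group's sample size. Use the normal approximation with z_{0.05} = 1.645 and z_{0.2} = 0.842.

With allocation ratio k = n₂/n₁ = 1.5, Var(x̄₁−x̄₂) = σ²(1/n₁ + 1/(k·n₁)) = σ²·(k+1)/(k·n₁).
So n₁ = (1 + 1/k)·((z_{α} + z_β)/d)² = 1.667 × (2.487/0.60)².
n₁ = 1.667 × 17.18 = 28.6.
Round up: n₁ = 29, giving n₂ = ⌈1.5 × 29⌉ = ⌈43.5⌉ = 44.

n₁ = 29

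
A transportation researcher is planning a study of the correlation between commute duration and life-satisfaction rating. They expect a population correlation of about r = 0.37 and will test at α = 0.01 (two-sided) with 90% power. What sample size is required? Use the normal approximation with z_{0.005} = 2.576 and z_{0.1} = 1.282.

Fisher's z: C = ½·ln((1+r)/(1−r)) = ½·ln(2.1746) = 0.3884.
n = ((z_{α/2} + z_β)/C)² + 3.
(2.576 + 1.282) / 0.3884 = 3.858 / 0.3884 = 9.933.
n = 9.933² + 3 = 98.67 + 3 = 101.7.
Round up.

n = 102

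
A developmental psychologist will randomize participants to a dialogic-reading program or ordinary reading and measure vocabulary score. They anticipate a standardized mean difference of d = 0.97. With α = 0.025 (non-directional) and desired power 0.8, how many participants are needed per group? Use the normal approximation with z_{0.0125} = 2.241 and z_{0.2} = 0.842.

For two independent groups with equal n: n = 2·((z_{α/2} + z_β) / d)².
z_{α/2} + z_β = 2.241 + 0.842 = 3.083.
n = 2 × (3.083 / 0.97)² = 2 × 3.178² = 2 × 10.10 = 20.2.
Round up to the next whole participant.

n = 21 per group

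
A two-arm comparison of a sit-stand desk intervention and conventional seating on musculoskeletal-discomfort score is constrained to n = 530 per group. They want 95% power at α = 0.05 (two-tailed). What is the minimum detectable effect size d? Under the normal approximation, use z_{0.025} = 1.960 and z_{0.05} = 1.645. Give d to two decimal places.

d_min ≈ 0.22

For two independent groups of n = 530 each: d_min = (z_{α/2} + z_β)·√(2/n).
z-sum = 1.960 + 1.645 = 3.605.
d_min = 3.605 × √(2/530) = 3.605 × 0.0614 = 0.221.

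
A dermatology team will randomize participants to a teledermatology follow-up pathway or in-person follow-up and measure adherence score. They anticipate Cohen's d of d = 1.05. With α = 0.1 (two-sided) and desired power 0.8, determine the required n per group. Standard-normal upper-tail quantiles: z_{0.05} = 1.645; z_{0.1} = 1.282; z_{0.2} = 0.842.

For two independent groups with equal n: n = 2·((z_{α/2} + z_β) / d)².
z_{α/2} + z_β = 1.645 + 0.842 = 2.487.
n = 2 × (2.487 / 1.05)² = 2 × 2.369² = 2 × 5.61 = 11.2.
Round up to the next whole participant.

n = 12 per group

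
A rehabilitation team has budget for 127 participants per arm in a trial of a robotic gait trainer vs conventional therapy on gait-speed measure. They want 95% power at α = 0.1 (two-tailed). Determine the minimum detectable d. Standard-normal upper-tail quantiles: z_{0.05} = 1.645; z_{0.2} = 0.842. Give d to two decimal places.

d_min ≈ 0.41

For two independent groups of n = 127 each: d_min = (z_{α/2} + z_β)·√(2/n).
z-sum = 1.645 + 1.645 = 3.290.
d_min = 3.290 × √(2/127) = 3.290 × 0.1255 = 0.413.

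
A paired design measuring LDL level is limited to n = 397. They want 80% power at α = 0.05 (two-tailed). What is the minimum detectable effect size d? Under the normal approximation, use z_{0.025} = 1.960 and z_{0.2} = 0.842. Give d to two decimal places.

d_min ≈ 0.14

For a single sample (or paired design) of n = 397: d_min = (z_{α/2} + z_β)/√n.
z-sum = 1.960 + 0.842 = 2.802.
d_min = 2.802 / √397 = 2.802 / 19.925 = 0.141.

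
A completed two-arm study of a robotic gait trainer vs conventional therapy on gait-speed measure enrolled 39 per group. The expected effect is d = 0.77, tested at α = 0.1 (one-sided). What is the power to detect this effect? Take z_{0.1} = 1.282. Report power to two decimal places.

power ≈ 0.98

For two equal groups, power = Φ(d·√(n/2) − z_{α}).
d·√(n/2) = 0.77 × √(39/2) = 0.77 × 4.416 = 3.400.
z_β = 3.400 − 1.282 = 2.118.
Power = Φ(2.118) = 0.983.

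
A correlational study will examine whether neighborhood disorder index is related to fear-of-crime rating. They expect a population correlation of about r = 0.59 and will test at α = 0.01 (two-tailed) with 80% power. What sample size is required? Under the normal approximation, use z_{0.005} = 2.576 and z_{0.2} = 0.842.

n = 29

Fisher's z: C = ½·ln((1+r)/(1−r)) = ½·ln(3.8780) = 0.6777.
n = ((z_{α/2} + z_β)/C)² + 3.
(2.576 + 0.842) / 0.6777 = 3.418 / 0.6777 = 5.044.
n = 5.044² + 3 = 25.44 + 3 = 28.4.
Round up.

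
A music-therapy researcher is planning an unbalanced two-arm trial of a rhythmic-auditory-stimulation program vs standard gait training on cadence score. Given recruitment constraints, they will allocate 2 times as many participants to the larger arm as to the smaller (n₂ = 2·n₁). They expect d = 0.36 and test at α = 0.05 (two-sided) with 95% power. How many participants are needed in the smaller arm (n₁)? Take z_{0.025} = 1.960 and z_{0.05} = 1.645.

n₁ = 151

With allocation ratio k = n₂/n₁ = 2, Var(x̄₁−x̄₂) = σ²(1/n₁ + 1/(k·n₁)) = σ²·(k+1)/(k·n₁).
So n₁ = (1 + 1/k)·((z_{α/2} + z_β)/d)² = 1.500 × (3.605/0.36)².
n₁ = 1.500 × 100.28 = 150.4.
Round up: n₁ = 151, giving n₂ = 2 × 151 = 302.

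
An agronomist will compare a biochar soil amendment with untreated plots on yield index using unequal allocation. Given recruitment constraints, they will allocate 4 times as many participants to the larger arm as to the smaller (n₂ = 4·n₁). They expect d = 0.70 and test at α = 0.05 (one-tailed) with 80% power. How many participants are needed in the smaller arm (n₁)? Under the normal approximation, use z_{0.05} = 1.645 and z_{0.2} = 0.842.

n₁ = 16

With allocation ratio k = n₂/n₁ = 4, Var(x̄₁−x̄₂) = σ²(1/n₁ + 1/(k·n₁)) = σ²·(k+1)/(k·n₁).
So n₁ = (1 + 1/k)·((z_{α} + z_β)/d)² = 1.250 × (2.487/0.70)².
n₁ = 1.250 × 12.62 = 15.8.
Round up: n₁ = 16, giving n₂ = 4 × 16 = 64.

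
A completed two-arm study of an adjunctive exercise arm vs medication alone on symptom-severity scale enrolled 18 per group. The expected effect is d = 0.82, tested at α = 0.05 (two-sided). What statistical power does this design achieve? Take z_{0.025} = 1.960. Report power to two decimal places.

For two equal groups, power = Φ(d·√(n/2) − z_{α/2}).
d·√(n/2) = 0.82 × √(18/2) = 0.82 × 3.000 = 2.460.
z_β = 2.460 − 1.960 = 0.500.
Power = Φ(0.500) = 0.691.

power ≈ 0.69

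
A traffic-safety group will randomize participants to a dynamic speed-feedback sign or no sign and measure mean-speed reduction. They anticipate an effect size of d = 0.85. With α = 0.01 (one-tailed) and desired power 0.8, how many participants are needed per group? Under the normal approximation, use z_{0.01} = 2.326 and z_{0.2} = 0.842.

For two independent groups with equal n: n = 2·((z_{α} + z_β) / d)².
z_{α} + z_β = 2.326 + 0.842 = 3.168.
n = 2 × (3.168 / 0.85)² = 2 × 3.727² = 2 × 13.89 = 27.8.
Round up to the next whole participant.

n = 28 per group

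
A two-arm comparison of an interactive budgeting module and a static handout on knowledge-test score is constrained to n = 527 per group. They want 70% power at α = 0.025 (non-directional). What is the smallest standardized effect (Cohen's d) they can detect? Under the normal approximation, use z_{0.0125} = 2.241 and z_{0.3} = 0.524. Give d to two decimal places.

d_min ≈ 0.17

For two independent groups of n = 527 each: d_min = (z_{α/2} + z_β)·√(2/n).
z-sum = 2.241 + 0.524 = 2.765.
d_min = 2.765 × √(2/527) = 2.765 × 0.0616 = 0.170.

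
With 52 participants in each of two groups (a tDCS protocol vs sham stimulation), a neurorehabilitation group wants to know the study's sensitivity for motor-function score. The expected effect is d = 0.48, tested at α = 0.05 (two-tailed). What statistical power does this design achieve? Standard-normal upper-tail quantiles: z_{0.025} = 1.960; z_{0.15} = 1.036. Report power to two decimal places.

For two equal groups, power = Φ(d·√(n/2) − z_{α/2}).
d·√(n/2) = 0.48 × √(52/2) = 0.48 × 5.099 = 2.448.
z_β = 2.448 − 1.960 = 0.488.
Power = Φ(0.488) = 0.687.

power ≈ 0.69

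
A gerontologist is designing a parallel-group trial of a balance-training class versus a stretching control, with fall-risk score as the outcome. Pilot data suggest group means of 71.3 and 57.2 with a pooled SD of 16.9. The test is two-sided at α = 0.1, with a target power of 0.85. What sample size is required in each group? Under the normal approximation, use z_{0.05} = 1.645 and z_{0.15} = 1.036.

n = 21 per group

Cohen's d = |M₁ − M₂| / SD_pooled = |71.3 − 57.2| / 16.9 = 14.1 / 16.9 = 0.834.
For two independent groups with equal n: n = 2·((z_{α/2} + z_β) / d)².
z_{α/2} + z_β = 1.645 + 1.036 = 2.681.
n = 2 × (2.681 / 0.834)² = 2 × 3.215² = 2 × 10.33 = 20.7.
Round up to the next whole participant.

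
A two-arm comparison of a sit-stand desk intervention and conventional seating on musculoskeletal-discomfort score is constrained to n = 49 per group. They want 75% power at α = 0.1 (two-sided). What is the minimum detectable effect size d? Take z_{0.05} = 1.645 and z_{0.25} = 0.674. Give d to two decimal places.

d_min ≈ 0.47

For two independent groups of n = 49 each: d_min = (z_{α/2} + z_β)·√(2/n).
z-sum = 1.645 + 0.674 = 2.319.
d_min = 2.319 × √(2/49) = 2.319 × 0.2020 = 0.469.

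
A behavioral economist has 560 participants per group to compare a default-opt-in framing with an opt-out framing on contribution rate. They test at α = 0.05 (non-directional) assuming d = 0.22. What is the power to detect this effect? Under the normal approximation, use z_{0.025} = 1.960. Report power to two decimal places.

For two equal groups, power = Φ(d·√(n/2) − z_{α/2}).
d·√(n/2) = 0.22 × √(560/2) = 0.22 × 16.733 = 3.681.
z_β = 3.681 − 1.960 = 1.721.
Power = Φ(1.721) = 0.957.

power ≈ 0.96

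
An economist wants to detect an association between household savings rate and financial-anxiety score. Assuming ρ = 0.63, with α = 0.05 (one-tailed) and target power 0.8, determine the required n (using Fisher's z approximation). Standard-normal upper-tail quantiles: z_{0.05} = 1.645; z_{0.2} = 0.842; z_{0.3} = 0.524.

n = 15

Fisher's z: C = ½·ln((1+r)/(1−r)) = ½·ln(4.4054) = 0.7414.
n = ((z_{α} + z_β)/C)² + 3.
(1.645 + 0.842) / 0.7414 = 2.487 / 0.7414 = 3.354.
n = 3.354² + 3 = 11.25 + 3 = 14.3.
Round up.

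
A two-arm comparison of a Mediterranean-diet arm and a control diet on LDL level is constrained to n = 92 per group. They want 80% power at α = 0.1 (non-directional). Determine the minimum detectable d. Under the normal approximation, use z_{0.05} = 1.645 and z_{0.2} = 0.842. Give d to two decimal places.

d_min ≈ 0.37

For two independent groups of n = 92 each: d_min = (z_{α/2} + z_β)·√(2/n).
z-sum = 1.645 + 0.842 = 2.487.
d_min = 2.487 × √(2/92) = 2.487 × 0.1474 = 0.367.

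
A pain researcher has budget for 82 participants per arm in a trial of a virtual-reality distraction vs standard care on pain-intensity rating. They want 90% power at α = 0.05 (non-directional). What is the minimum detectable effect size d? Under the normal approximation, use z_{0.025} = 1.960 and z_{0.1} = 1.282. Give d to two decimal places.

d_min ≈ 0.51

For two independent groups of n = 82 each: d_min = (z_{α/2} + z_β)·√(2/n).
z-sum = 1.960 + 1.282 = 3.242.
d_min = 3.242 × √(2/82) = 3.242 × 0.1562 = 0.506.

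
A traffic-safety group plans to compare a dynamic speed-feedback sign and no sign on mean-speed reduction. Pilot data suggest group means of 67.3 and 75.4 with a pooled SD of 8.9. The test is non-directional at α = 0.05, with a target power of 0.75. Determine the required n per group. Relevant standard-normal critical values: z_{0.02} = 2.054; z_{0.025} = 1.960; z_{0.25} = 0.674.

Cohen's d = |M₁ − M₂| / SD_pooled = |67.3 − 75.4| / 8.9 = 8.1 / 8.9 = 0.910.
For two independent groups with equal n: n = 2·((z_{α/2} + z_β) / d)².
z_{α/2} + z_β = 1.960 + 0.674 = 2.634.
n = 2 × (2.634 / 0.910)² = 2 × 2.895² = 2 × 8.38 = 16.8.
Round up to the next whole participant.

n = 17 per group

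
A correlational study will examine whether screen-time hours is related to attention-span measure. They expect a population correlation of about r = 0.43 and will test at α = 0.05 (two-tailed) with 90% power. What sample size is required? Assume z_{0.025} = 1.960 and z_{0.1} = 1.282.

n = 53

Fisher's z: C = ½·ln((1+r)/(1−r)) = ½·ln(2.5088) = 0.4599.
n = ((z_{α/2} + z_β)/C)² + 3.
(1.960 + 1.282) / 0.4599 = 3.242 / 0.4599 = 7.049.
n = 7.049² + 3 = 49.69 + 3 = 52.7.
Round up.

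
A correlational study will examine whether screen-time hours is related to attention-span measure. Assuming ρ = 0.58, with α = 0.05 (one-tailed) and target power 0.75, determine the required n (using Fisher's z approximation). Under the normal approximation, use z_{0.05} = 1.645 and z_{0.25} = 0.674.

n = 16

Fisher's z: C = ½·ln((1+r)/(1−r)) = ½·ln(3.7619) = 0.6625.
n = ((z_{α} + z_β)/C)² + 3.
(1.645 + 0.674) / 0.6625 = 2.319 / 0.6625 = 3.500.
n = 3.500² + 3 = 12.25 + 3 = 15.3.
Round up.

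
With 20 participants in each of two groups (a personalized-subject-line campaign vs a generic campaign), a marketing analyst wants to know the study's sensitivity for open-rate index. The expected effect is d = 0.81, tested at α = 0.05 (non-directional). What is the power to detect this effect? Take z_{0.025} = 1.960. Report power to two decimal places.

For two equal groups, power = Φ(d·√(n/2) − z_{α/2}).
d·√(n/2) = 0.81 × √(20/2) = 0.81 × 3.162 = 2.561.
z_β = 2.561 − 1.960 = 0.601.
Power = Φ(0.601) = 0.726.

power ≈ 0.73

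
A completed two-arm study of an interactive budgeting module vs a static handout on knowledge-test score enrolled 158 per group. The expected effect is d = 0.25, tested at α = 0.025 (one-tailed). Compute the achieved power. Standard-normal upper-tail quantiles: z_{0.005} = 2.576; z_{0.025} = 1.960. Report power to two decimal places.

For two equal groups, power = Φ(d·√(n/2) − z_{α}).
d·√(n/2) = 0.25 × √(158/2) = 0.25 × 8.888 = 2.222.
z_β = 2.222 − 1.960 = 0.262.
Power = Φ(0.262) = 0.603.

power ≈ 0.60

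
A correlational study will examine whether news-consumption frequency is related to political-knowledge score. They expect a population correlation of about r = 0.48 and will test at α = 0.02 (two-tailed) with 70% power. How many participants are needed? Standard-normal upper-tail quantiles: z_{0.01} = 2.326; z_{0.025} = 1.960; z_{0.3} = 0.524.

Fisher's z: C = ½·ln((1+r)/(1−r)) = ½·ln(2.8462) = 0.5230.
n = ((z_{α/2} + z_β)/C)² + 3.
(2.326 + 0.524) / 0.5230 = 2.850 / 0.5230 = 5.449.
n = 5.449² + 3 = 29.70 + 3 = 32.7.
Round up.

n = 33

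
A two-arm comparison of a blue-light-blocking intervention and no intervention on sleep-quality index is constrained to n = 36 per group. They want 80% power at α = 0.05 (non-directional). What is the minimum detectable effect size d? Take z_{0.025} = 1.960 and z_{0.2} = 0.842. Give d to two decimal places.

d_min ≈ 0.66

For two independent groups of n = 36 each: d_min = (z_{α/2} + z_β)·√(2/n).
z-sum = 1.960 + 0.842 = 2.802.
d_min = 2.802 × √(2/36) = 2.802 × 0.2357 = 0.660.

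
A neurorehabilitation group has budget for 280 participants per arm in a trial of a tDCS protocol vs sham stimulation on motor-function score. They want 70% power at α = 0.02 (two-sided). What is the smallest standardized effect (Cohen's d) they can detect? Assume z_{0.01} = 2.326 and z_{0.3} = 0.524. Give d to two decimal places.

d_min ≈ 0.24

For two independent groups of n = 280 each: d_min = (z_{α/2} + z_β)·√(2/n).
z-sum = 2.326 + 0.524 = 2.850.
d_min = 2.850 × √(2/280) = 2.850 × 0.0845 = 0.241.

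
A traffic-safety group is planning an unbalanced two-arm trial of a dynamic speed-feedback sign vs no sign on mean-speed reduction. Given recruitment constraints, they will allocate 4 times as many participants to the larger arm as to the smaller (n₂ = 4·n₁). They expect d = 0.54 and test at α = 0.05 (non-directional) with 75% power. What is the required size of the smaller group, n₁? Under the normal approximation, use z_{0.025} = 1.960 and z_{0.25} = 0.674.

n₁ = 30

With allocation ratio k = n₂/n₁ = 4, Var(x̄₁−x̄₂) = σ²(1/n₁ + 1/(k·n₁)) = σ²·(k+1)/(k·n₁).
So n₁ = (1 + 1/k)·((z_{α/2} + z_β)/d)² = 1.250 × (2.634/0.54)².
n₁ = 1.250 × 23.79 = 29.7.
Round up: n₁ = 30, giving n₂ = 4 × 30 = 120.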